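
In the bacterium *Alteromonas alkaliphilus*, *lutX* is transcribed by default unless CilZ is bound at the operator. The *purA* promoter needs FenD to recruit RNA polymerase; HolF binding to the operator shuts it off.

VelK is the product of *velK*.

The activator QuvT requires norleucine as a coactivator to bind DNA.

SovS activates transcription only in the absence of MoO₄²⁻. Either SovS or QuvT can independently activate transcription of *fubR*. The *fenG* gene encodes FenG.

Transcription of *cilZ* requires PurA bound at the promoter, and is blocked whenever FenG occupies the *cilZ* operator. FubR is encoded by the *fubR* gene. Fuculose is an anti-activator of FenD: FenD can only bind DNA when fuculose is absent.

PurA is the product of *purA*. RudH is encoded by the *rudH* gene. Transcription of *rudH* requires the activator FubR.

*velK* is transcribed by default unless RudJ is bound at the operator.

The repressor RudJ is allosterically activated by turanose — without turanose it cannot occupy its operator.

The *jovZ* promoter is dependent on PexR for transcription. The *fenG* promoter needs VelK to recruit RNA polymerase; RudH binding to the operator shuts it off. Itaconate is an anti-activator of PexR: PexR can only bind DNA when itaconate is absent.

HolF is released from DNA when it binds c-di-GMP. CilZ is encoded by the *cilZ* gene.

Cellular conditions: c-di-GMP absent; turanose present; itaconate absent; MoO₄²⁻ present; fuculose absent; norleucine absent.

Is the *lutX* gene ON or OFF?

ON

MoO₄²⁻ is present, so SovS is inactive.
Norleucine is absent, so QuvT is inactive.
No activator is available at the *fubR* promoter, so *fubR* is not transcribed.
So FubR is not produced.
Required activator FubR is absent, so *rudH* is not transcribed.
So RudH is not produced.
Turanose is present, so RudJ is active.
With repressor RudJ bound, *velK* is not transcribed.
So VelK is not produced.
Required activator VelK is absent, so *fenG* is not transcribed.
So FenG is not produced.
Fuculose is absent, so FenD is active.
c-di-GMP is absent, so HolF is active.
With repressor HolF bound, *purA* is not transcribed.
So PurA is not produced.
Required activator PurA is absent, so *cilZ* is not transcribed.
So CilZ is not produced.
With no repressor bound, *lutX* is transcribed.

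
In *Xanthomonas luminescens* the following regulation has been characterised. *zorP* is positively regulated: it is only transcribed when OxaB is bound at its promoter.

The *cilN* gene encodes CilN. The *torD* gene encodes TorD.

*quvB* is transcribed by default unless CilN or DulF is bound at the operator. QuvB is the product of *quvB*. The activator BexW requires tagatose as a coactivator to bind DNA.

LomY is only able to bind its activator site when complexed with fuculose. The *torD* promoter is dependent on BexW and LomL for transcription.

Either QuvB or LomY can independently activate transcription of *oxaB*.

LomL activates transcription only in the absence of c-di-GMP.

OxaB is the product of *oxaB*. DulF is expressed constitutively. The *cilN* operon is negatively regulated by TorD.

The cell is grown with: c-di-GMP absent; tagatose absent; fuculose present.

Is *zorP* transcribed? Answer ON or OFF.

Tagatose is absent, so BexW is inactive.
c-di-GMP is absent, so LomL is active.
Required activator BexW is absent, so *torD* is not transcribed.
So TorD is not produced.
With no repressor bound, *cilN* is transcribed.
So CilN is produced and active.
DulF is produced constitutively and is active.
With repressor CilN bound, *quvB* is not transcribed.
So QuvB is not produced.
Fuculose is present, so LomY is active.
Activator LomY is present, so *oxaB* is transcribed.
So OxaB is produced and active.
No repressor is bound and OxaB is active, so *zorP* is transcribed.

ON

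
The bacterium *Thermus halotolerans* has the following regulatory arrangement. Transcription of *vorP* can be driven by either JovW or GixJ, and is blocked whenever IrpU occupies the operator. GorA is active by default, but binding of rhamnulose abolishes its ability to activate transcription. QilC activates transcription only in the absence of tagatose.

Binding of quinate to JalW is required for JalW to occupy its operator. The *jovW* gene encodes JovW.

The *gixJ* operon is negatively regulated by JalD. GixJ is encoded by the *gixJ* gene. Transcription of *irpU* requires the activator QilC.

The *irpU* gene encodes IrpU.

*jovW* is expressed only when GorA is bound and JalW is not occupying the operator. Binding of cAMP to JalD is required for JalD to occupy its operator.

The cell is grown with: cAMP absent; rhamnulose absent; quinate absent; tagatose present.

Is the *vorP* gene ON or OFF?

Quinate is absent, so JalW is inactive.
Rhamnulose is absent, so GorA is active.
No repressor is bound and GorA is active, so *jovW* is transcribed.
So JovW is produced and active.
cAMP is absent, so JalD is inactive.
With no repressor bound, *gixJ* is transcribed.
So GixJ is produced and active.
Tagatose is present, so QilC is inactive.
Required activator QilC is absent, so *irpU* is not transcribed.
So IrpU is not produced.
Activator JovW is present, so *vorP* is transcribed.

ON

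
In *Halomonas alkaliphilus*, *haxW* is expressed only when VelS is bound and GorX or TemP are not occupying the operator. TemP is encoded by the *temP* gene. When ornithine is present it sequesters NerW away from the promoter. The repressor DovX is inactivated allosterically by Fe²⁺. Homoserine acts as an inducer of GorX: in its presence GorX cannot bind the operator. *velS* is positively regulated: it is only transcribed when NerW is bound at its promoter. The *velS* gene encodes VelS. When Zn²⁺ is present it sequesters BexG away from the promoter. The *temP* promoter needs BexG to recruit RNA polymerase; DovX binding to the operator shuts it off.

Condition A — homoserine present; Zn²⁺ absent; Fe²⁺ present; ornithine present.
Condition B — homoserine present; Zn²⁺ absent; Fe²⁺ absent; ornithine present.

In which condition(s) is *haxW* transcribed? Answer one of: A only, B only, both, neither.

Condition A:
Homoserine is present, so GorX is inactive.
Zn²⁺ is absent, so BexG is active.
Fe²⁺ is present, so DovX is inactive.
No repressor is bound and BexG is active, so *temP* is transcribed.
So TemP is produced and active.
Ornithine is present, so NerW is inactive.
Required activator NerW is absent, so *velS* is not transcribed.
So VelS is not produced.
With repressor TemP bound, *haxW* is not transcribed.
→ *haxW* is OFF in A.
Condition B:
Homoserine is present, so GorX is inactive.
Zn²⁺ is absent, so BexG is active.
Fe²⁺ is absent, so DovX is active.
With repressor DovX bound, *temP* is not transcribed.
So TemP is not produced.
Ornithine is present, so NerW is inactive.
Required activator NerW is absent, so *velS* is not transcribed.
So VelS is not produced.
Required activator VelS is absent, so *haxW* is not transcribed.
→ *haxW* is OFF in B.

neither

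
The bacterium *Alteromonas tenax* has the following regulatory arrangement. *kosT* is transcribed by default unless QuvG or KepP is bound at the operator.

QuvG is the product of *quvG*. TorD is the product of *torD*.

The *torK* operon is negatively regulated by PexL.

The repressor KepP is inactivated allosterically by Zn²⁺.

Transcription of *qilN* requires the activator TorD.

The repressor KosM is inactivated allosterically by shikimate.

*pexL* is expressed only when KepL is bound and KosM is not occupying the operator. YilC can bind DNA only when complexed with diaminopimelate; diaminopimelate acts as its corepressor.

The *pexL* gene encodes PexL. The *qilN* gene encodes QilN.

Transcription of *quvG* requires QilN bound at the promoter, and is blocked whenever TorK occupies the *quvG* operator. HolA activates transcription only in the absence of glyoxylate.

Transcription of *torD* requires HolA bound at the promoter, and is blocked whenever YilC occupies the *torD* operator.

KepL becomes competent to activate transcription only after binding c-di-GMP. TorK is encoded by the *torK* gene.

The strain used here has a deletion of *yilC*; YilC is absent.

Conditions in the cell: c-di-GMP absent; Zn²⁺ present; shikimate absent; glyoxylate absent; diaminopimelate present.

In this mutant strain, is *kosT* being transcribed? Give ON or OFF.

c-di-GMP is absent, so KepL is inactive.
Shikimate is absent, so KosM is active.
With repressor KosM bound, *pexL* is not transcribed.
So PexL is not produced.
With no repressor bound, *torK* is transcribed.
So TorK is produced and active.
Glyoxylate is absent, so HolA is active.
YilC is non-functional in this strain, so it has no effect.
No repressor is bound and HolA is active, so *torD* is transcribed.
So TorD is produced and active.
No repressor is bound and TorD is active, so *qilN* is transcribed.
So QilN is produced and active.
With repressor TorK bound, *quvG* is not transcribed.
So QuvG is not produced.
Zn²⁺ is present, so KepP is inactive.
With no repressor bound, *kosT* is transcribed.

ON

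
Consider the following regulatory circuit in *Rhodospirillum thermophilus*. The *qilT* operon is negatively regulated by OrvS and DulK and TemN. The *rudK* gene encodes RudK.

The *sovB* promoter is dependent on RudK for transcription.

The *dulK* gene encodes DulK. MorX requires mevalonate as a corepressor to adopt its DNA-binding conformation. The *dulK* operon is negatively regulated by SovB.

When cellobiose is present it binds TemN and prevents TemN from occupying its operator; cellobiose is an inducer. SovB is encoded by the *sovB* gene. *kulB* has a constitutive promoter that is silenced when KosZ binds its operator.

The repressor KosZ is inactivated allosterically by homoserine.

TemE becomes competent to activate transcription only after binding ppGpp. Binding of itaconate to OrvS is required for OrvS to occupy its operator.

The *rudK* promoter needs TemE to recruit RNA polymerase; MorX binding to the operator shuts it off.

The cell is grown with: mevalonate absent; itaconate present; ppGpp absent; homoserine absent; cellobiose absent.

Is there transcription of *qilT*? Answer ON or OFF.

OFF

Itaconate is present, so OrvS is active.
Mevalonate is absent, so MorX is inactive.
ppGpp is absent, so TemE is inactive.
Required activator TemE is absent, so *rudK* is not transcribed.
So RudK is not produced.
Required activator RudK is absent, so *sovB* is not transcribed.
So SovB is not produced.
With no repressor bound, *dulK* is transcribed.
So DulK is produced and active.
Cellobiose is absent, so TemN is active.
With repressor OrvS bound, *qilT* is not transcribed.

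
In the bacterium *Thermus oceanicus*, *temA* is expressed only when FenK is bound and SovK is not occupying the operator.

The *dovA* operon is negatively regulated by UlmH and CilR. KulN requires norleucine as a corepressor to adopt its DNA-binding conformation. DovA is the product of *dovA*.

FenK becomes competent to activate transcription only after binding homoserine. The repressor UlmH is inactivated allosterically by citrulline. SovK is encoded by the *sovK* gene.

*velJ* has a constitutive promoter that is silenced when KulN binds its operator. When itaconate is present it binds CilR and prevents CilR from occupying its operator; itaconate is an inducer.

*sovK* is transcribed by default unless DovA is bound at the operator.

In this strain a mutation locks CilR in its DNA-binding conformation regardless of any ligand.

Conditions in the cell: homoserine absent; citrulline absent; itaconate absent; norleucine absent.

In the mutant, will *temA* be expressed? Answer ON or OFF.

Citrulline is absent, so UlmH is active.
CilR is constitutively active in this strain.
With repressor UlmH bound, *dovA* is not transcribed.
So DovA is not produced.
With no repressor bound, *sovK* is transcribed.
So SovK is produced and active.
Homoserine is absent, so FenK is inactive.
With repressor SovK bound, *temA* is not transcribed.

OFF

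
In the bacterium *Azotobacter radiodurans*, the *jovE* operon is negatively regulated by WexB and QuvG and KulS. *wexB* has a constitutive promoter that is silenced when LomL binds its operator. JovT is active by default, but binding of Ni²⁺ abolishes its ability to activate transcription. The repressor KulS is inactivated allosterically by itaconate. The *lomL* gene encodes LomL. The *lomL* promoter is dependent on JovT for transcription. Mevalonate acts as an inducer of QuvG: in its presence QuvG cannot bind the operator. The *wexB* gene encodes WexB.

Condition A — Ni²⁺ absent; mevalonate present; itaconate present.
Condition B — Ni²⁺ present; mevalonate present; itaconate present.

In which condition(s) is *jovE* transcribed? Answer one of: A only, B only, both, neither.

Condition A:
Ni²⁺ is absent, so JovT is active.
No repressor is bound and JovT is active, so *lomL* is transcribed.
So LomL is produced and active.
With repressor LomL bound, *wexB* is not transcribed.
So WexB is not produced.
Mevalonate is present, so QuvG is inactive.
Itaconate is present, so KulS is inactive.
With no repressor bound, *jovE* is transcribed.
→ *jovE* is ON in A.
Condition B:
Ni²⁺ is present, so JovT is inactive.
Required activator JovT is absent, so *lomL* is not transcribed.
So LomL is not produced.
With no repressor bound, *wexB* is transcribed.
So WexB is produced and active.
Mevalonate is present, so QuvG is inactive.
Itaconate is present, so KulS is inactive.
With repressor WexB bound, *jovE* is not transcribed.
→ *jovE* is OFF in B.

A only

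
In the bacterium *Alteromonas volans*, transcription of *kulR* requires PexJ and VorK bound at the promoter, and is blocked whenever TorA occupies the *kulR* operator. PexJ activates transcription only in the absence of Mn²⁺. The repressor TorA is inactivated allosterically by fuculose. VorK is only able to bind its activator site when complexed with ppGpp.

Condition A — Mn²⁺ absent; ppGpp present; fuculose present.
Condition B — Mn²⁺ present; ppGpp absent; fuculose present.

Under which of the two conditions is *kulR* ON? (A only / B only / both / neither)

Condition A:
Mn²⁺ is absent, so PexJ is active.
ppGpp is present, so VorK is active.
Fuculose is present, so TorA is inactive.
No repressor is bound and PexJ and VorK are active, so *kulR* is transcribed.
→ *kulR* is ON in A.
Condition B:
Mn²⁺ is present, so PexJ is inactive.
ppGpp is absent, so VorK is inactive.
Fuculose is present, so TorA is inactive.
Required activator PexJ is absent, so *kulR* is not transcribed.
→ *kulR* is OFF in B.

A only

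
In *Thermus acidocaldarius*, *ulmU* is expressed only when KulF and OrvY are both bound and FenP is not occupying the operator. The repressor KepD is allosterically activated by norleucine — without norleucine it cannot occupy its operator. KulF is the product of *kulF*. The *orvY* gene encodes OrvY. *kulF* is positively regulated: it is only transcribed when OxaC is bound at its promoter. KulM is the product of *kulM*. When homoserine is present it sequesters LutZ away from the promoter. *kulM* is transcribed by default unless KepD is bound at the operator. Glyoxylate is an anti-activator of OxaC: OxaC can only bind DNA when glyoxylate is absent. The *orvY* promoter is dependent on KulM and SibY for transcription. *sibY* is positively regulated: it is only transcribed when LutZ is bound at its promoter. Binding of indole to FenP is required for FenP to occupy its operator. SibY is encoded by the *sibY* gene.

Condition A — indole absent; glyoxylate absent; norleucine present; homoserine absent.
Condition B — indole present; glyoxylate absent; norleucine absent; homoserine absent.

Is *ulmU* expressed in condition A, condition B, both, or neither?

Condition A:
Indole is absent, so FenP is inactive.
Glyoxylate is absent, so OxaC is active.
No repressor is bound and OxaC is active, so *kulF* is transcribed.
So KulF is produced and active.
Norleucine is present, so KepD is active.
With repressor KepD bound, *kulM* is not transcribed.
So KulM is not produced.
Homoserine is absent, so LutZ is active.
No repressor is bound and LutZ is active, so *sibY* is transcribed.
So SibY is produced and active.
Required activator KulM is absent, so *orvY* is not transcribed.
So OrvY is not produced.
Required activator OrvY is absent, so *ulmU* is not transcribed.
→ *ulmU* is OFF in A.
Condition B:
Indole is present, so FenP is active.
Glyoxylate is absent, so OxaC is active.
No repressor is bound and OxaC is active, so *kulF* is transcribed.
So KulF is produced and active.
Norleucine is absent, so KepD is inactive.
With no repressor bound, *kulM* is transcribed.
So KulM is produced and active.
Homoserine is absent, so LutZ is active.
No repressor is bound and LutZ is active, so *sibY* is transcribed.
So SibY is produced and active.
No repressor is bound and KulM and SibY are active, so *orvY* is transcribed.
So OrvY is produced and active.
With repressor FenP bound, *ulmU* is not transcribed.
→ *ulmU* is OFF in B.

neither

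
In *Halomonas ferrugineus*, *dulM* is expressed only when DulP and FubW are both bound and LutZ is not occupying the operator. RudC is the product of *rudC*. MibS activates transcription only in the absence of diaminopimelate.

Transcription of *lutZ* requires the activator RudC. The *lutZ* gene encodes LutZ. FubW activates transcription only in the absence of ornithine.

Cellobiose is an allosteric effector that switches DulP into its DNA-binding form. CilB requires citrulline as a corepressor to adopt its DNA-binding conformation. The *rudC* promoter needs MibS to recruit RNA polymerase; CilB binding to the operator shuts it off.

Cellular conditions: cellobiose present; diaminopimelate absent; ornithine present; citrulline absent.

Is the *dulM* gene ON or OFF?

Diaminopimelate is absent, so MibS is active.
Citrulline is absent, so CilB is inactive.
No repressor is bound and MibS is active, so *rudC* is transcribed.
So RudC is produced and active.
No repressor is bound and RudC is active, so *lutZ* is transcribed.
So LutZ is produced and active.
Cellobiose is present, so DulP is active.
Ornithine is present, so FubW is inactive.
With repressor LutZ bound, *dulM* is not transcribed.

OFF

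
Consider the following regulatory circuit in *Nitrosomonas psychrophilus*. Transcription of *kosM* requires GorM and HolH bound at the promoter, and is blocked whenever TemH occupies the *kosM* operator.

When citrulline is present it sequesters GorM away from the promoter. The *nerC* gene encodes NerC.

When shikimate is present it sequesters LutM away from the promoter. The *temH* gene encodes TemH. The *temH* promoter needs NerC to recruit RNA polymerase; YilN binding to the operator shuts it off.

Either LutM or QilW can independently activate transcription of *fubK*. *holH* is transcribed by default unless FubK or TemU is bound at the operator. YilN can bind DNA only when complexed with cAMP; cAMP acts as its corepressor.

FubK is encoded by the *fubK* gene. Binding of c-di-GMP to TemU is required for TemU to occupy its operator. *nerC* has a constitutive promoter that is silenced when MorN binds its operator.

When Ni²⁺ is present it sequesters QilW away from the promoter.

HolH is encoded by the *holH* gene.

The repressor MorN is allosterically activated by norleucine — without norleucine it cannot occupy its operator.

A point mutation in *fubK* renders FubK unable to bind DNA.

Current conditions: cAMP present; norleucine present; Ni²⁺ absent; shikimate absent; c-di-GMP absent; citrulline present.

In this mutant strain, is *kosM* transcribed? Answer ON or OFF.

Citrulline is present, so GorM is inactive.
cAMP is present, so YilN is active.
Norleucine is present, so MorN is active.
With repressor MorN bound, *nerC* is not transcribed.
So NerC is not produced.
With repressor YilN bound, *temH* is not transcribed.
So TemH is not produced.
FubK is non-functional in this strain, so it has no effect.
c-di-GMP is absent, so TemU is inactive.
With no repressor bound, *holH* is transcribed.
So HolH is produced and active.
Required activator GorM is absent, so *kosM* is not transcribed.

OFF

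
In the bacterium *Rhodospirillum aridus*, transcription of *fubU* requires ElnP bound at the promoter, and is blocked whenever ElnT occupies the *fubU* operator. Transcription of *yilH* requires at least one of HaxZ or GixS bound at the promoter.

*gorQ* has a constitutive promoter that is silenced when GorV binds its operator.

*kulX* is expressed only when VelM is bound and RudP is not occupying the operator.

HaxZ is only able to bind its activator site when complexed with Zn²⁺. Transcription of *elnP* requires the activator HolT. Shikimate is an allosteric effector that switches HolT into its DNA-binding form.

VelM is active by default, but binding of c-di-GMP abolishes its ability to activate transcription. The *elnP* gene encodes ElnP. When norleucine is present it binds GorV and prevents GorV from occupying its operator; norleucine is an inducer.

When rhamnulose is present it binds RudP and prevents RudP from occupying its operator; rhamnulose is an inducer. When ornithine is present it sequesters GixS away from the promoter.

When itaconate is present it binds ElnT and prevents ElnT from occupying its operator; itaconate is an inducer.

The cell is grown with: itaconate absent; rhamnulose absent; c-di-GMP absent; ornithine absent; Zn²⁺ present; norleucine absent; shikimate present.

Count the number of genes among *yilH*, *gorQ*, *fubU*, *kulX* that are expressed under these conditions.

1

Zn²⁺ is present, so HaxZ is active.
Ornithine is absent, so GixS is active.
Activator HaxZ is present, so *yilH* is transcribed.
→ *yilH* is ON.
Norleucine is absent, so GorV is active.
With repressor GorV bound, *gorQ* is not transcribed.
→ *gorQ* is OFF.
Itaconate is absent, so ElnT is active.
Shikimate is present, so HolT is active.
No repressor is bound and HolT is active, so *elnP* is transcribed.
So ElnP is produced and active.
With repressor ElnT bound, *fubU* is not transcribed.
→ *fubU* is OFF.
c-di-GMP is absent, so VelM is active.
Rhamnulose is absent, so RudP is active.
With repressor RudP bound, *kulX* is not transcribed.
→ *kulX* is OFF.
1 of the 4 genes is transcribed.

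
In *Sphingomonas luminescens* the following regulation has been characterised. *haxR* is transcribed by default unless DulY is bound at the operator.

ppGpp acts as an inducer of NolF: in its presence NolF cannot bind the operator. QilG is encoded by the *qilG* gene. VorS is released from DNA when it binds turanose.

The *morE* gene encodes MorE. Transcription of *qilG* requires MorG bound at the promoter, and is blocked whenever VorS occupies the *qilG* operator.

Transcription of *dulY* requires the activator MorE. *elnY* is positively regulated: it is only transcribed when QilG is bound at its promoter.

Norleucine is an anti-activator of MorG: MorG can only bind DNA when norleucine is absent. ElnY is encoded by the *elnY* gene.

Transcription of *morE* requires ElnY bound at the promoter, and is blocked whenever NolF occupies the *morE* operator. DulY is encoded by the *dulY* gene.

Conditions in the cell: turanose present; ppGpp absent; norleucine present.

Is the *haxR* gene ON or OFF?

ON

Norleucine is present, so MorG is inactive.
Turanose is present, so VorS is inactive.
Required activator MorG is absent, so *qilG* is not transcribed.
So QilG is not produced.
Required activator QilG is absent, so *elnY* is not transcribed.
So ElnY is not produced.
ppGpp is absent, so NolF is active.
With repressor NolF bound, *morE* is not transcribed.
So MorE is not produced.
Required activator MorE is absent, so *dulY* is not transcribed.
So DulY is not produced.
With no repressor bound, *haxR* is transcribed.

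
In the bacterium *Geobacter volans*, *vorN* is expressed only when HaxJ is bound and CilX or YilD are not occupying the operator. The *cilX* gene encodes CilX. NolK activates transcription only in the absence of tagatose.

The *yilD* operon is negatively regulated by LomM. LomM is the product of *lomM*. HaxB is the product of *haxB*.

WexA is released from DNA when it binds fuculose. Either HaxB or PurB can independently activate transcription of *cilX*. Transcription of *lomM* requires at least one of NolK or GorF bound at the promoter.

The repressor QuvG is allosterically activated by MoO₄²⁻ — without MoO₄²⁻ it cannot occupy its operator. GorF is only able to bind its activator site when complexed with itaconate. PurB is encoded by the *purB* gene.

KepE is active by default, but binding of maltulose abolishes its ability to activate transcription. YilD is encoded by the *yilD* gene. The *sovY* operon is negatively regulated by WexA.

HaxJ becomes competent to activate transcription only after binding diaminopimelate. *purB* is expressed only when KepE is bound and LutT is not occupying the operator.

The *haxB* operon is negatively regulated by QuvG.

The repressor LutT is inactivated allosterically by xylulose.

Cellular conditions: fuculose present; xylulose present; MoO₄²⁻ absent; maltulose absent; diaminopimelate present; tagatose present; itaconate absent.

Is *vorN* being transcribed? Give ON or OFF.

Diaminopimelate is present, so HaxJ is active.
MoO₄²⁻ is absent, so QuvG is inactive.
With no repressor bound, *haxB* is transcribed.
So HaxB is produced and active.
Xylulose is present, so LutT is inactive.
Maltulose is absent, so KepE is active.
No repressor is bound and KepE is active, so *purB* is transcribed.
So PurB is produced and active.
Activator HaxB is present, so *cilX* is transcribed.
So CilX is produced and active.
Tagatose is present, so NolK is inactive.
Itaconate is absent, so GorF is inactive.
No activator is available at the *lomM* promoter, so *lomM* is not transcribed.
So LomM is not produced.
With no repressor bound, *yilD* is transcribed.
So YilD is produced and active.
With repressor CilX bound, *vorN* is not transcribed.

OFF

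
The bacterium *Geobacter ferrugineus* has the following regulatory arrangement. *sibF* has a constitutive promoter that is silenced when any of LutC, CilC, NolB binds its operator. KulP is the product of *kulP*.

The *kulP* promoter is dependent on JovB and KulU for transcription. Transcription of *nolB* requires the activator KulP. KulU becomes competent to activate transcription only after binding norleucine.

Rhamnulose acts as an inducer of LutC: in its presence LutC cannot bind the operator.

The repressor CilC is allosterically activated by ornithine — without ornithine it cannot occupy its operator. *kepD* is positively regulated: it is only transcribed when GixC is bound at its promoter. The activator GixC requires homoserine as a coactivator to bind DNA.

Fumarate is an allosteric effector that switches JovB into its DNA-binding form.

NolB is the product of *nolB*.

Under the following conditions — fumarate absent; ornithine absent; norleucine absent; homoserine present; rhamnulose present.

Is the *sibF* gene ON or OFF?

Rhamnulose is present, so LutC is inactive.
Ornithine is absent, so CilC is inactive.
Fumarate is absent, so JovB is inactive.
Norleucine is absent, so KulU is inactive.
Required activator JovB is absent, so *kulP* is not transcribed.
So KulP is not produced.
Required activator KulP is absent, so *nolB* is not transcribed.
So NolB is not produced.
With no repressor bound, *sibF* is transcribed.

ON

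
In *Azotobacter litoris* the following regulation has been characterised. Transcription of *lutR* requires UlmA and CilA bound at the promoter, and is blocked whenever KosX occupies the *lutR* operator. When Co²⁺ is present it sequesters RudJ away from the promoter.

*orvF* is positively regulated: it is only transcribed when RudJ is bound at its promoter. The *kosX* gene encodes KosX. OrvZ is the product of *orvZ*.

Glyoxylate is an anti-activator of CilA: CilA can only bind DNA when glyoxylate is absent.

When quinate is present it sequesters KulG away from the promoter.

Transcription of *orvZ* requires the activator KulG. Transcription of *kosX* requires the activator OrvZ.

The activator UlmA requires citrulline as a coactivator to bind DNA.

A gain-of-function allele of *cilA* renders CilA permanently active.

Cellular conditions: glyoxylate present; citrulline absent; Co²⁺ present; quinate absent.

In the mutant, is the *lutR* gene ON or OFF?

Citrulline is absent, so UlmA is inactive.
Quinate is absent, so KulG is active.
No repressor is bound and KulG is active, so *orvZ* is transcribed.
So OrvZ is produced and active.
No repressor is bound and OrvZ is active, so *kosX* is transcribed.
So KosX is produced and active.
CilA is constitutively active in this strain.
With repressor KosX bound, *lutR* is not transcribed.

OFF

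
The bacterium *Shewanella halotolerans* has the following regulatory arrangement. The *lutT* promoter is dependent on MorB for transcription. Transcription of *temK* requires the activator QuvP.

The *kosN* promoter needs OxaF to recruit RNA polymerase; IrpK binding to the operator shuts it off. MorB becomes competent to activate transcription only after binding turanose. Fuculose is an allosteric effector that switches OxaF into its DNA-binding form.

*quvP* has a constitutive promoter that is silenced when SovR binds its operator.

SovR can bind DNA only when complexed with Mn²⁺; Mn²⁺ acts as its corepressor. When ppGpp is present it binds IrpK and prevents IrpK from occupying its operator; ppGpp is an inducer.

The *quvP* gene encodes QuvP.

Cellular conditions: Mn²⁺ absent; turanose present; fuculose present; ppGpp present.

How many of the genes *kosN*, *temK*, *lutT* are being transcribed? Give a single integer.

ppGpp is present, so IrpK is inactive.
Fuculose is present, so OxaF is active.
No repressor is bound and OxaF is active, so *kosN* is transcribed.
→ *kosN* is ON.
Mn²⁺ is absent, so SovR is inactive.
With no repressor bound, *quvP* is transcribed.
So QuvP is produced and active.
No repressor is bound and QuvP is active, so *temK* is transcribed.
→ *temK* is ON.
Turanose is present, so MorB is active.
No repressor is bound and MorB is active, so *lutT* is transcribed.
→ *lutT* is ON.
3 of the 3 genes are transcribed.

3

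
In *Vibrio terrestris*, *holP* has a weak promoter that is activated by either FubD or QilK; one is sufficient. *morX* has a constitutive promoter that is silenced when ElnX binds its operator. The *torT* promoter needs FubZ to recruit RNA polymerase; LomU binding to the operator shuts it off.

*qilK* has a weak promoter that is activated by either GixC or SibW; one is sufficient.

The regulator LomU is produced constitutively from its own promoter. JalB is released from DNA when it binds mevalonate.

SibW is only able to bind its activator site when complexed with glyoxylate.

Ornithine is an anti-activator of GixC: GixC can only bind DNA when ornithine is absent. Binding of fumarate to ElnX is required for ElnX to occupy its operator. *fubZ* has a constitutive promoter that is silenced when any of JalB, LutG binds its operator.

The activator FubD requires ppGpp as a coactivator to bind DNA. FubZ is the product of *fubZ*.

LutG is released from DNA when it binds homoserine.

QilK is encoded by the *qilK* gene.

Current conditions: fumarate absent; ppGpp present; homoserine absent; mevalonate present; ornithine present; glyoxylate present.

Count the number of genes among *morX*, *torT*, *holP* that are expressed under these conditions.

Fumarate is absent, so ElnX is inactive.
With no repressor bound, *morX* is transcribed.
→ *morX* is ON.
Mevalonate is present, so JalB is inactive.
Homoserine is absent, so LutG is active.
With repressor LutG bound, *fubZ* is not transcribed.
So FubZ is not produced.
LomU is produced constitutively and is active.
With repressor LomU bound, *torT* is not transcribed.
→ *torT* is OFF.
ppGpp is present, so FubD is active.
Ornithine is present, so GixC is inactive.
Glyoxylate is present, so SibW is active.
Activator SibW is present, so *qilK* is transcribed.
So QilK is produced and active.
Activator FubD is present, so *holP* is transcribed.
→ *holP* is ON.
2 of the 3 genes are transcribed.

2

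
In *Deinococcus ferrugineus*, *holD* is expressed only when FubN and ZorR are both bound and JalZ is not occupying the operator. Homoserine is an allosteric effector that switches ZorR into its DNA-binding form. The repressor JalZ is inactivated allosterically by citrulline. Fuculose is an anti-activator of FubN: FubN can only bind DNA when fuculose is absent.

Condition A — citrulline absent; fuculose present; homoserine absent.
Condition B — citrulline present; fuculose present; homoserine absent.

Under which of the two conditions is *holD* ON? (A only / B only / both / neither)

Condition A:
Citrulline is absent, so JalZ is active.
Fuculose is present, so FubN is inactive.
Homoserine is absent, so ZorR is inactive.
With repressor JalZ bound, *holD* is not transcribed.
→ *holD* is OFF in A.
Condition B:
Citrulline is present, so JalZ is inactive.
Fuculose is present, so FubN is inactive.
Homoserine is absent, so ZorR is inactive.
Required activator FubN is absent, so *holD* is not transcribed.
→ *holD* is OFF in B.

neither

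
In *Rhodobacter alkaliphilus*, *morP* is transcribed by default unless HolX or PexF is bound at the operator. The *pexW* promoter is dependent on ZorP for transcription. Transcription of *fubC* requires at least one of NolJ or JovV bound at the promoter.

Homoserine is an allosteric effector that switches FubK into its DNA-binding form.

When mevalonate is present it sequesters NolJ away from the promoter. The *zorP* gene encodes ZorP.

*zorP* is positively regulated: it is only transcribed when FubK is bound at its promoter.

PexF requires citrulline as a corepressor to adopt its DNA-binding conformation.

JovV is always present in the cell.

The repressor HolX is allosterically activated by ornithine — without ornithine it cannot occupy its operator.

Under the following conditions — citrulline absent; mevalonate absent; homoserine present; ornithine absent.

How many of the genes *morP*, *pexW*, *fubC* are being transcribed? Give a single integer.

Ornithine is absent, so HolX is inactive.
Citrulline is absent, so PexF is inactive.
With no repressor bound, *morP* is transcribed.
→ *morP* is ON.
Homoserine is present, so FubK is active.
No repressor is bound and FubK is active, so *zorP* is transcribed.
So ZorP is produced and active.
No repressor is bound and ZorP is active, so *pexW* is transcribed.
→ *pexW* is ON.
Mevalonate is absent, so NolJ is active.
JovV is produced constitutively and is active.
Activator NolJ is present, so *fubC* is transcribed.
→ *fubC* is ON.
3 of the 3 genes are transcribed.

3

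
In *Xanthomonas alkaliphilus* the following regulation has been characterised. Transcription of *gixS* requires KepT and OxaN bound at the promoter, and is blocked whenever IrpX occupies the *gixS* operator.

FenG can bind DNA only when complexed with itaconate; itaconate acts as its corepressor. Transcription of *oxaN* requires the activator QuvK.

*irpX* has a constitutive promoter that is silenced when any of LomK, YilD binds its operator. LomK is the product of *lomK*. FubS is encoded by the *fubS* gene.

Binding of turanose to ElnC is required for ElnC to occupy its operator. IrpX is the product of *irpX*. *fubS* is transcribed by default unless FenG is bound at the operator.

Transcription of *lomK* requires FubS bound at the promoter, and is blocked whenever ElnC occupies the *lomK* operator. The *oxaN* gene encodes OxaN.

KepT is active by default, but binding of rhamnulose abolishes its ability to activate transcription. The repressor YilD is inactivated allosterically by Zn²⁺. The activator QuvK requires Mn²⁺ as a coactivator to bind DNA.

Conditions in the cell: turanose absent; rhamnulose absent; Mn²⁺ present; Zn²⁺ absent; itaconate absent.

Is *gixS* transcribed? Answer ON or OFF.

Rhamnulose is absent, so KepT is active.
Mn²⁺ is present, so QuvK is active.
No repressor is bound and QuvK is active, so *oxaN* is transcribed.
So OxaN is produced and active.
Turanose is absent, so ElnC is inactive.
Itaconate is absent, so FenG is inactive.
With no repressor bound, *fubS* is transcribed.
So FubS is produced and active.
No repressor is bound and FubS is active, so *lomK* is transcribed.
So LomK is produced and active.
Zn²⁺ is absent, so YilD is active.
With repressor LomK bound, *irpX* is not transcribed.
So IrpX is not produced.
No repressor is bound and KepT and OxaN are active, so *gixS* is transcribed.

ON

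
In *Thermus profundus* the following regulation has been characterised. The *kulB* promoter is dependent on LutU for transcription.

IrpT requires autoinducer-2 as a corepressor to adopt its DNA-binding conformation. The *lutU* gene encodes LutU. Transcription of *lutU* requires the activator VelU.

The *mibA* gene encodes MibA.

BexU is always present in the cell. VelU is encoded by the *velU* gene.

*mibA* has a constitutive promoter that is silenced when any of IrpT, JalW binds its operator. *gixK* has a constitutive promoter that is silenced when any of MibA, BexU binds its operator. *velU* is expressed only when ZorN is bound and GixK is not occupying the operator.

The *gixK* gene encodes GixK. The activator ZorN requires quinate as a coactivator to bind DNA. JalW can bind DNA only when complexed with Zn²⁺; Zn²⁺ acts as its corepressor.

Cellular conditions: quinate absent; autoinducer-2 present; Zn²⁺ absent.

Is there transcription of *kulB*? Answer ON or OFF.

OFF

Autoinducer-2 is present, so IrpT is active.
Zn²⁺ is absent, so JalW is inactive.
With repressor IrpT bound, *mibA* is not transcribed.
So MibA is not produced.
BexU is produced constitutively and is active.
With repressor BexU bound, *gixK* is not transcribed.
So GixK is not produced.
Quinate is absent, so ZorN is inactive.
Required activator ZorN is absent, so *velU* is not transcribed.
So VelU is not produced.
Required activator VelU is absent, so *lutU* is not transcribed.
So LutU is not produced.
Required activator LutU is absent, so *kulB* is not transcribed.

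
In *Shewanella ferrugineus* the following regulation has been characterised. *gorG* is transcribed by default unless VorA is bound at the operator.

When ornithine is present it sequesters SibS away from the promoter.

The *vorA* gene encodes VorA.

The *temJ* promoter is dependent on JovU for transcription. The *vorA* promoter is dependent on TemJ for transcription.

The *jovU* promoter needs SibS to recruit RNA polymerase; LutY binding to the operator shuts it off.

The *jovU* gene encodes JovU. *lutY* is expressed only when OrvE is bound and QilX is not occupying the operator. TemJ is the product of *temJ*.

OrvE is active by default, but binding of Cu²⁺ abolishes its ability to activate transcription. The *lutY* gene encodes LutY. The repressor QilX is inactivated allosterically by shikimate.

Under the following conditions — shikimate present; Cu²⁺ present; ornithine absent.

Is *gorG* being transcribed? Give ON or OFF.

OFF

Shikimate is present, so QilX is inactive.
Cu²⁺ is present, so OrvE is inactive.
Required activator OrvE is absent, so *lutY* is not transcribed.
So LutY is not produced.
Ornithine is absent, so SibS is active.
No repressor is bound and SibS is active, so *jovU* is transcribed.
So JovU is produced and active.
No repressor is bound and JovU is active, so *temJ* is transcribed.
So TemJ is produced and active.
No repressor is bound and TemJ is active, so *vorA* is transcribed.
So VorA is produced and active.
With repressor VorA bound, *gorG* is not transcribed.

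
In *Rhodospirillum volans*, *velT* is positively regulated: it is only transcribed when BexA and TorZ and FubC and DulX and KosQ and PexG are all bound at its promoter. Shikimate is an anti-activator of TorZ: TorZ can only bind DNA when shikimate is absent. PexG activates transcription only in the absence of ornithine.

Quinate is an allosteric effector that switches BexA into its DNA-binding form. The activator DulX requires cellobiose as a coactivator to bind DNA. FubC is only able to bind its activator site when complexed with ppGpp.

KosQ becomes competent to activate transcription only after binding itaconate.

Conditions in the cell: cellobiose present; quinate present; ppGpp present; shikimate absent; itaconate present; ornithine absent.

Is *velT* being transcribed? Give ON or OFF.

Quinate is present, so BexA is active.
Shikimate is absent, so TorZ is active.
ppGpp is present, so FubC is active.
Cellobiose is present, so DulX is active.
Itaconate is present, so KosQ is active.
Ornithine is absent, so PexG is active.
No repressor is bound and BexA and TorZ and FubC and DulX and KosQ and PexG are active, so *velT* is transcribed.

ON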